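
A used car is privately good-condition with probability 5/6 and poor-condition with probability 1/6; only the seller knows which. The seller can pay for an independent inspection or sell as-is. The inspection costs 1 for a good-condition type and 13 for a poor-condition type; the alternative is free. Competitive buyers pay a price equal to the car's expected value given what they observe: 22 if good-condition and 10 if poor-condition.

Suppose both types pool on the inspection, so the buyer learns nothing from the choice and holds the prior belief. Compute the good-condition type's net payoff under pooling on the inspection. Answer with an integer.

19

Pooled price = 5/6·22 + 1/6·10 = 20.
good-condition pays cost 1 for the inspection, so net payoff = 20 − 1 = 19.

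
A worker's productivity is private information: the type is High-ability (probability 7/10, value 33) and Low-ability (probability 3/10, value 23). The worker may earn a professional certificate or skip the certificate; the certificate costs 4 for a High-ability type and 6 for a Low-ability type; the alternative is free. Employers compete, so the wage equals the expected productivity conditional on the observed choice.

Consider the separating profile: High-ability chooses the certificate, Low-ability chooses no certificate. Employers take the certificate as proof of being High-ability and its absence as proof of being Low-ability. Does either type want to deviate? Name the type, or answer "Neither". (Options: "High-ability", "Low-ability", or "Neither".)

The certificate pays 33; no certificate pays 23.
High-ability: assigned the certificate, nets 33 − 4 = 29; deviating to no certificate nets 23.
Low-ability: assigned no certificate, nets 23; deviating to the certificate nets 33 − 6 = 27.
The Low-ability type gains 4 by deviating.

Low-ability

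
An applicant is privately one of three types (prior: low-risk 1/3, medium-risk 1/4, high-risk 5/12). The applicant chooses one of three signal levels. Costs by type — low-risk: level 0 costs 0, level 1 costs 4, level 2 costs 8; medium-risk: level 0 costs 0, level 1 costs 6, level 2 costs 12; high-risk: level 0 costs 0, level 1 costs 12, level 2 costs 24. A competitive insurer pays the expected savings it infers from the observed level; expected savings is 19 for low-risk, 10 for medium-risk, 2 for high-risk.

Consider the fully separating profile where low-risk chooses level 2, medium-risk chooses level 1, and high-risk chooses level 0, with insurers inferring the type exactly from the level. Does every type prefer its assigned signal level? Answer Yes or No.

No

Separating rebates: level 2 → 19, level 1 → 10, level 0 → 2.
low-risk (assigned level 2): level 0: 2 − 0 = 2; level 1: 10 − 4 = 6; level 2: 19 − 8 = 11. low-risk stays.
medium-risk (assigned level 1): level 0: 2 − 0 = 2; level 1: 10 − 6 = 4; level 2: 19 − 12 = 7. medium-risk prefers level 2.
high-risk (assigned level 0): level 0: 2 − 0 = 2; level 1: 10 − 12 = -2; level 2: 19 − 24 = -5. high-risk stays.
At least one type deviates; the separating profile fails.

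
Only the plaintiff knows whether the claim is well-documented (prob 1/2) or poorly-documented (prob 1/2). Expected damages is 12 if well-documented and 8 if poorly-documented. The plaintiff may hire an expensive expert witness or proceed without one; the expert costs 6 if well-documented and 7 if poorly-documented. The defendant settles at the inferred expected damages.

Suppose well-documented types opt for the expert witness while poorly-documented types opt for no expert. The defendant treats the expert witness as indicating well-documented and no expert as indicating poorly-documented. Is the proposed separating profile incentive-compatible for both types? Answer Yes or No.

No

Under these beliefs, the expert witness earns settlement 12 and no expert earns settlement 8.
well-documented: the expert witness nets 12 − 6 = 6; no expert nets 8. well-documented would deviate to no expert.
poorly-documented: the expert witness nets 12 − 7 = 5; no expert nets 8. poorly-documented prefers no expert.
well-documented has a profitable deviation, so the profile is not an equilibrium.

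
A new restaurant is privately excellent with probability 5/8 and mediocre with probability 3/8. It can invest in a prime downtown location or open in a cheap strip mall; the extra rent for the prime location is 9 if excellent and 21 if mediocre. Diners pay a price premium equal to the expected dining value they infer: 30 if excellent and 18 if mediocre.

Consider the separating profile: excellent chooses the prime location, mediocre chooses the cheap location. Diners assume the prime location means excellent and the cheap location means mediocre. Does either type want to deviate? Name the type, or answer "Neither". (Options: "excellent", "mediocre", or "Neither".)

The prime location pays 30; the cheap location pays 18.
excellent: assigned the prime location, nets 30 − 9 = 21; deviating to the cheap location nets 18.
mediocre: assigned the cheap location, nets 18; deviating to the prime location nets 30 − 21 = 9.
Both types strictly prefer their assigned action; no profitable deviation.

Neither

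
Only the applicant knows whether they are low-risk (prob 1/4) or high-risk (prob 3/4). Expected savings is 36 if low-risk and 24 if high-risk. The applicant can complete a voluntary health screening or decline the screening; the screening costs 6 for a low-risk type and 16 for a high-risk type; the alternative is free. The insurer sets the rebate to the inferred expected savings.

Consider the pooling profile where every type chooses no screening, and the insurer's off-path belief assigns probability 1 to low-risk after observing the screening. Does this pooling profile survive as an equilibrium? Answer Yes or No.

On path, the insurer holds the prior and pays 1/4·36 + 3/4·24 = 27. Off path (the screening), believing low-risk, it pays 36.
low-risk: no screening nets 27; the screening nets 36 − 6 = 30. low-risk would deviate.
high-risk: no screening nets 27; the screening nets 36 − 16 = 20. high-risk stays.
A type deviates, so pooling fails.

No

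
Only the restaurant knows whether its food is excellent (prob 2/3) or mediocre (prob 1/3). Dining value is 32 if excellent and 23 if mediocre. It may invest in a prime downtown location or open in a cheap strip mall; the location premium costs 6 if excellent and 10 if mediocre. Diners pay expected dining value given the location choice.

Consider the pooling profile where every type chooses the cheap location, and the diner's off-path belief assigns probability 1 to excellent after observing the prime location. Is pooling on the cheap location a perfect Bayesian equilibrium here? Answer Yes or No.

On path, the diner holds the prior and pays 2/3·32 + 1/3·23 = 29. Off path (the prime location), believing excellent, it pays 32.
excellent: the cheap location nets 29; the prime location nets 32 − 6 = 26. excellent stays.
mediocre: the cheap location nets 29; the prime location nets 32 − 10 = 22. mediocre stays.
No type deviates, so pooling is sustained.

Yes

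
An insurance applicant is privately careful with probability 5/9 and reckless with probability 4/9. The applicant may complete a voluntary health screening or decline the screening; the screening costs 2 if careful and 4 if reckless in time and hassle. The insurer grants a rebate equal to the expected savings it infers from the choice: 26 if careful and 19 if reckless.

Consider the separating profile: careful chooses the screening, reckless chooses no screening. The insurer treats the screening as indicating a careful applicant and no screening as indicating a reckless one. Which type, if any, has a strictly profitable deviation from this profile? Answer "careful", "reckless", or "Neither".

The screening pays 26; no screening pays 19.
careful: assigned the screening, nets 26 − 2 = 24; deviating to no screening nets 19.
reckless: assigned no screening, nets 19; deviating to the screening nets 26 − 4 = 22.
The reckless type gains 3 by deviating.

reckless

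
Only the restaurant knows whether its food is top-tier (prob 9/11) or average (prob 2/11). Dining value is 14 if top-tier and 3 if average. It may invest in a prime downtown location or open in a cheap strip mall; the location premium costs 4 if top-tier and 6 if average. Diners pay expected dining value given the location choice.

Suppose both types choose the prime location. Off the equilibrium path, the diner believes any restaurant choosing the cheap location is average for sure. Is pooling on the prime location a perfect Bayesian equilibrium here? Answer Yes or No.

On path, the diner holds the prior and pays 9/11·14 + 2/11·3 = 12. Off path (the cheap location), believing average, it pays 3.
top-tier: the prime location nets 12 − 4 = 8; the cheap location nets 3. top-tier stays.
average: the prime location nets 12 − 6 = 6; the cheap location nets 3. average stays.
No type deviates, so pooling is sustained.

Yes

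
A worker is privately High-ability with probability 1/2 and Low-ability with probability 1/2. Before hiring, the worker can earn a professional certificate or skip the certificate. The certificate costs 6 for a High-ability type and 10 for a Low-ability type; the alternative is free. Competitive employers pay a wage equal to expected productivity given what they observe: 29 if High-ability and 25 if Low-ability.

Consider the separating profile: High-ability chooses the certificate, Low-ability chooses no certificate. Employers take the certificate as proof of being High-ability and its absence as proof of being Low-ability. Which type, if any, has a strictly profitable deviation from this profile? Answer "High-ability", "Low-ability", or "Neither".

High-ability

The certificate pays 29; no certificate pays 25.
High-ability: assigned the certificate, nets 29 − 6 = 23; deviating to no certificate nets 25.
Low-ability: assigned no certificate, nets 25; deviating to the certificate nets 29 − 10 = 19.
The High-ability type gains 2 by deviating.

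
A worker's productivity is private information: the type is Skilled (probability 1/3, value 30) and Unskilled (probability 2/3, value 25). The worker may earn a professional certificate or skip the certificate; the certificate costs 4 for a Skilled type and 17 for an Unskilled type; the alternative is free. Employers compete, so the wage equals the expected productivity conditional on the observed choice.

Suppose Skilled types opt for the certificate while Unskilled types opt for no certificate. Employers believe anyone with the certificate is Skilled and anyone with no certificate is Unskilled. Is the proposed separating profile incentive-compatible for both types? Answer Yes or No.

Yes

Under these beliefs, the certificate earns wage 30 and no certificate earns wage 25.
Skilled: the certificate nets 30 − 4 = 26; no certificate nets 25. Skilled prefers the certificate.
Unskilled: the certificate nets 30 − 17 = 13; no certificate nets 25. Unskilled prefers no certificate.
Neither type deviates, so the separating profile is an equilibrium.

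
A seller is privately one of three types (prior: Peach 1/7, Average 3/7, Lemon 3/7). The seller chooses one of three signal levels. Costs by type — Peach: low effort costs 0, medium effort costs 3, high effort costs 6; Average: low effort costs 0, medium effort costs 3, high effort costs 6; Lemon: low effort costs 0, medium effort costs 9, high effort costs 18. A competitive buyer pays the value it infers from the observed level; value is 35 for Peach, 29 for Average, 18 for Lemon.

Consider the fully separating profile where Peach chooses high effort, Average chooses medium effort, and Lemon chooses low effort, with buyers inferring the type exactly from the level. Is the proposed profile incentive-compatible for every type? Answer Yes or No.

Separating prices: high effort → 35, medium effort → 29, low effort → 18.
Peach (assigned high effort): low effort: 18 − 0 = 18; medium effort: 29 − 3 = 26; high effort: 35 − 6 = 29. Peach stays.
Average (assigned medium effort): low effort: 18 − 0 = 18; medium effort: 29 − 3 = 26; high effort: 35 − 6 = 29. Average prefers high effort.
Lemon (assigned low effort): low effort: 18 − 0 = 18; medium effort: 29 − 9 = 20; high effort: 35 − 18 = 17. Lemon prefers medium effort.
At least one type deviates; the separating profile fails.

No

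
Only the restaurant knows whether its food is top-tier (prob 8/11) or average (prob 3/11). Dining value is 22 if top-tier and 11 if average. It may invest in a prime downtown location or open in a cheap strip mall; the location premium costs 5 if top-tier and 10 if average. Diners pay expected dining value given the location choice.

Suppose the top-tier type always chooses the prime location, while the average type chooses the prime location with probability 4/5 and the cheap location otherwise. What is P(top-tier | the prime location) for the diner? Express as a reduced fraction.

P(the prime location) = (8/11)·1 + (3/11)·(4/5) = 52/55.
By Bayes' rule, P(top-tier | the prime location) = (8/11) / (52/55) = 10/13.

10/13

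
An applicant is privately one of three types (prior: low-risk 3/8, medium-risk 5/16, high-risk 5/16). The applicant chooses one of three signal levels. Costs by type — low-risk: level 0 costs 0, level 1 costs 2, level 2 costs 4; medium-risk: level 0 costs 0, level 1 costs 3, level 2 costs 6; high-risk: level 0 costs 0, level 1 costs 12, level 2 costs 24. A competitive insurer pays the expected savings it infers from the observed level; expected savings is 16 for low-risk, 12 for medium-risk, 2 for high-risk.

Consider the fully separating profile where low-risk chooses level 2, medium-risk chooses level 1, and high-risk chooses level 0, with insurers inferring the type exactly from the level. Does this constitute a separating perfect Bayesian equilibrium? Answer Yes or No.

No

Separating rebates: level 2 → 16, level 1 → 12, level 0 → 2.
low-risk (assigned level 2): level 0: 2 − 0 = 2; level 1: 12 − 2 = 10; level 2: 16 − 4 = 12. low-risk stays.
medium-risk (assigned level 1): level 0: 2 − 0 = 2; level 1: 12 − 3 = 9; level 2: 16 − 6 = 10. medium-risk prefers level 2.
high-risk (assigned level 0): level 0: 2 − 0 = 2; level 1: 12 − 12 = 0; level 2: 16 − 24 = -8. high-risk stays.
At least one type deviates; the separating profile fails.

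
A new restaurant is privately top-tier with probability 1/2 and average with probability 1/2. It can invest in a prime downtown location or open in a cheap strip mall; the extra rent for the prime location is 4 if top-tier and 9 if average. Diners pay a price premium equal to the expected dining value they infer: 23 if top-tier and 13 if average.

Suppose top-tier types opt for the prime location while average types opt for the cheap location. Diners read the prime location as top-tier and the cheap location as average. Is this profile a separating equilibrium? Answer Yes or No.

Under these beliefs, the prime location earns price premium 23 and the cheap location earns price premium 13.
top-tier: the prime location nets 23 − 4 = 19; the cheap location nets 13. top-tier prefers the prime location.
average: the prime location nets 23 − 9 = 14; the cheap location nets 13. average would deviate to the prime location.
average has a profitable deviation, so the profile is not an equilibrium.

No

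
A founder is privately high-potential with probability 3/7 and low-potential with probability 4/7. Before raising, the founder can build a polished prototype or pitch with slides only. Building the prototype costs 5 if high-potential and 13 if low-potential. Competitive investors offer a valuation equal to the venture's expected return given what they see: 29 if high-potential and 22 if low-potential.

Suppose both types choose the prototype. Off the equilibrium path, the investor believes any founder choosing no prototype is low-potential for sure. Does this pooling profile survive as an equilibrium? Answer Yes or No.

No

On path, the investor holds the prior and pays 3/7·29 + 4/7·22 = 25. Off path (no prototype), believing low-potential, it pays 22.
high-potential: the prototype nets 25 − 5 = 20; no prototype nets 22. high-potential would deviate.
low-potential: the prototype nets 25 − 13 = 12; no prototype nets 22. low-potential would deviate.
A type deviates, so pooling fails.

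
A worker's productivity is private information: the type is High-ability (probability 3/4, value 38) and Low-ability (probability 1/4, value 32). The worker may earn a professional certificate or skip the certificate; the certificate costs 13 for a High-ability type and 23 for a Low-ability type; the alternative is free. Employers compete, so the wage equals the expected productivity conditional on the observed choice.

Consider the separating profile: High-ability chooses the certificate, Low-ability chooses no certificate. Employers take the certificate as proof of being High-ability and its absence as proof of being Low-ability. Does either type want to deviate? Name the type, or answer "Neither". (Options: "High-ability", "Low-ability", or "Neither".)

The certificate pays 38; no certificate pays 32.
High-ability: assigned the certificate, nets 38 − 13 = 25; deviating to no certificate nets 32.
Low-ability: assigned no certificate, nets 32; deviating to the certificate nets 38 − 23 = 15.
The High-ability type gains 7 by deviating.

High-ability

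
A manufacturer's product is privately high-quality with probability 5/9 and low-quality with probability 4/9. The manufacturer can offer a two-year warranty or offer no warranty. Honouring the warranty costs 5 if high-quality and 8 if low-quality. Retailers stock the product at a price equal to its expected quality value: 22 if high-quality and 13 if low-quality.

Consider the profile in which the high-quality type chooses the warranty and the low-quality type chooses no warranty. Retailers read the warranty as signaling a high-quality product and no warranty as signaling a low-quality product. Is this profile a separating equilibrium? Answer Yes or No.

No

Under these beliefs, the warranty earns price 22 and no warranty earns price 13.
high-quality: the warranty nets 22 − 5 = 17; no warranty nets 13. high-quality prefers the warranty.
low-quality: the warranty nets 22 − 8 = 14; no warranty nets 13. low-quality would deviate to the warranty.
low-quality has a profitable deviation, so the profile is not an equilibrium.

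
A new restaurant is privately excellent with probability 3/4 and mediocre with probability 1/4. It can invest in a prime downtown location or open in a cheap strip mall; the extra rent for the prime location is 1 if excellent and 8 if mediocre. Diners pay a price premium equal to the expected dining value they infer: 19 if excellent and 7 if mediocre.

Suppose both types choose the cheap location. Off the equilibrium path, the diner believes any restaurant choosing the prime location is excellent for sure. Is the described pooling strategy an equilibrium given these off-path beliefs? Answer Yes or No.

On path, the diner holds the prior and pays 3/4·19 + 1/4·7 = 16. Off path (the prime location), believing excellent, it pays 19.
excellent: the cheap location nets 16; the prime location nets 19 − 1 = 18. excellent would deviate.
mediocre: the cheap location nets 16; the prime location nets 19 − 8 = 11. mediocre stays.
A type deviates, so pooling fails.

No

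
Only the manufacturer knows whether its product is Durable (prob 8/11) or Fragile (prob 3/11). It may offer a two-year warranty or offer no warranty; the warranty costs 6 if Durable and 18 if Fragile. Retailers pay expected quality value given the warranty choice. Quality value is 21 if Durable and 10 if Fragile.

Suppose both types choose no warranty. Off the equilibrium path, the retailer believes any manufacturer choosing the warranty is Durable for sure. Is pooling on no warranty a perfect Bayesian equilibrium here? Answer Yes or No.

Yes

On path, the retailer holds the prior and pays 8/11·21 + 3/11·10 = 18. Off path (the warranty), believing Durable, it pays 21.
Durable: no warranty nets 18; the warranty nets 21 − 6 = 15. Durable stays.
Fragile: no warranty nets 18; the warranty nets 21 − 18 = 3. Fragile stays.
No type deviates, so pooling is sustained.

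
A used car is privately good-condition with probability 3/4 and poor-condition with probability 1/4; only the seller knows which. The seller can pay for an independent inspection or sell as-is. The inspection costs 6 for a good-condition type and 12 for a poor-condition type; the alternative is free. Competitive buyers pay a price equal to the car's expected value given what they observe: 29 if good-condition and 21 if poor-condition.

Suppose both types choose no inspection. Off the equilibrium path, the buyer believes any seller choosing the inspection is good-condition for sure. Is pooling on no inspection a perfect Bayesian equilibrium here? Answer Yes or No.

Yes

On path, the buyer holds the prior and pays 3/4·29 + 1/4·21 = 27. Off path (the inspection), believing good-condition, it pays 29.
good-condition: no inspection nets 27; the inspection nets 29 − 6 = 23. good-condition stays.
poor-condition: no inspection nets 27; the inspection nets 29 − 12 = 17. poor-condition stays.
No type deviates, so pooling is sustained.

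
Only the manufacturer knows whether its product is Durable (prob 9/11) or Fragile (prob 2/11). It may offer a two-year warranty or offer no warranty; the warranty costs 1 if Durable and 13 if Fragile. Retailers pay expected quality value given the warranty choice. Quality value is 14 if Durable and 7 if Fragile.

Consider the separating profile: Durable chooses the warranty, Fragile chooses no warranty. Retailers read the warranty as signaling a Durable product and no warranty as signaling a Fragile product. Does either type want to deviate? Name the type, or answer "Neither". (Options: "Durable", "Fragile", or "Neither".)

Neither

The warranty pays 14; no warranty pays 7.
Durable: assigned the warranty, nets 14 − 1 = 13; deviating to no warranty nets 7.
Fragile: assigned no warranty, nets 7; deviating to the warranty nets 14 − 13 = 1.
Both types strictly prefer their assigned action; no profitable deviation.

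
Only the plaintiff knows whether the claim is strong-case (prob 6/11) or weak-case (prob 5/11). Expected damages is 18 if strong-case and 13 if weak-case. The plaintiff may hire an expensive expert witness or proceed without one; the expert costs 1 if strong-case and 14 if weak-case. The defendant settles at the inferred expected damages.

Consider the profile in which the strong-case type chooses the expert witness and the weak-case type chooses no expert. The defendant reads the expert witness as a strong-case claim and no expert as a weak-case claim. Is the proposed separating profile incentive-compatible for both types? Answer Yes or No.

Under these beliefs, the expert witness earns settlement 18 and no expert earns settlement 13.
strong-case: the expert witness nets 18 − 1 = 17; no expert nets 13. strong-case prefers the expert witness.
weak-case: the expert witness nets 18 − 14 = 4; no expert nets 13. weak-case prefers no expert.
Neither type deviates, so the separating profile is an equilibrium.

Yes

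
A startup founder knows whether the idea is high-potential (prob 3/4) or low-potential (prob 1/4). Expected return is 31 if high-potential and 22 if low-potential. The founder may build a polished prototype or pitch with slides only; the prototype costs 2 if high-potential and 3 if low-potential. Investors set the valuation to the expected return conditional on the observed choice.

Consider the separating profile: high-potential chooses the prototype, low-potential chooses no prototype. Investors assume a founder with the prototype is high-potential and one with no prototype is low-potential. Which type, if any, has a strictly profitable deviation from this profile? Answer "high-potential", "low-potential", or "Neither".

The prototype pays 31; no prototype pays 22.
high-potential: assigned the prototype, nets 31 − 2 = 29; deviating to no prototype nets 22.
low-potential: assigned no prototype, nets 22; deviating to the prototype nets 31 − 3 = 28.
The low-potential type gains 6 by deviating.

low-potential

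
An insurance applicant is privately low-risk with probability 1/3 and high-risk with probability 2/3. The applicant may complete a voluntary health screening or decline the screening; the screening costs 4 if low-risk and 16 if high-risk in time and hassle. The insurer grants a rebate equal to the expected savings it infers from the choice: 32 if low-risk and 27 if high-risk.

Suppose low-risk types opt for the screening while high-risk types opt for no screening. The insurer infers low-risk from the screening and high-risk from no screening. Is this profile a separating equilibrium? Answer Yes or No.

Under these beliefs, the screening earns rebate 32 and no screening earns rebate 27.
low-risk: the screening nets 32 − 4 = 28; no screening nets 27. low-risk prefers the screening.
high-risk: the screening nets 32 − 16 = 16; no screening nets 27. high-risk prefers no screening.
Neither type deviates, so the separating profile is an equilibrium.

Yes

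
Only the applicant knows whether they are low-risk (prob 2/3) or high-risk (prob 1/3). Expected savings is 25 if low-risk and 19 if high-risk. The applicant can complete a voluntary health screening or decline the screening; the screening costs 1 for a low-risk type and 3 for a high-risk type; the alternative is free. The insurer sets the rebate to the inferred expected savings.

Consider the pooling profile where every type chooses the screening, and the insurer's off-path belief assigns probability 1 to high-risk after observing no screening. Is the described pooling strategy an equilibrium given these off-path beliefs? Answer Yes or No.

On path, the insurer holds the prior and pays 2/3·25 + 1/3·19 = 23. Off path (no screening), believing high-risk, it pays 19.
low-risk: the screening nets 23 − 1 = 22; no screening nets 19. low-risk stays.
high-risk: the screening nets 23 − 3 = 20; no screening nets 19. high-risk stays.
No type deviates, so pooling is sustained.

Yes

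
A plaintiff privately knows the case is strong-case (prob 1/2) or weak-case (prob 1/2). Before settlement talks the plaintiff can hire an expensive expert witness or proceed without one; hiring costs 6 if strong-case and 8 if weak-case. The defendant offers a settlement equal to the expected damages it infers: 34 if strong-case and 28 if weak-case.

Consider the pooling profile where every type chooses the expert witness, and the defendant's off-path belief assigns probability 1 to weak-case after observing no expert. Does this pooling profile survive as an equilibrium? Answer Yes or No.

No

On path, the defendant holds the prior and pays 1/2·34 + 1/2·28 = 31. Off path (no expert), believing weak-case, it pays 28.
strong-case: the expert witness nets 31 − 6 = 25; no expert nets 28. strong-case would deviate.
weak-case: the expert witness nets 31 − 8 = 23; no expert nets 28. weak-case would deviate.
A type deviates, so pooling fails.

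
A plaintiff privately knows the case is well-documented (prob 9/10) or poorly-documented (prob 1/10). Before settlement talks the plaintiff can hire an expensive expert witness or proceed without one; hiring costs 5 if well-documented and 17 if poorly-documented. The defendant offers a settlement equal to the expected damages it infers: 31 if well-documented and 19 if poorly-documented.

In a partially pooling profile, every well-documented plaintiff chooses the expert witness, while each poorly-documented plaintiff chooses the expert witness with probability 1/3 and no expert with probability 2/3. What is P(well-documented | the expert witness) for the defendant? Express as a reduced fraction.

27/28

P(the expert witness) = (9/10)·1 + (1/10)·(1/3) = 14/15.
By Bayes' rule, P(well-documented | the expert witness) = (9/10) / (14/15) = 27/28.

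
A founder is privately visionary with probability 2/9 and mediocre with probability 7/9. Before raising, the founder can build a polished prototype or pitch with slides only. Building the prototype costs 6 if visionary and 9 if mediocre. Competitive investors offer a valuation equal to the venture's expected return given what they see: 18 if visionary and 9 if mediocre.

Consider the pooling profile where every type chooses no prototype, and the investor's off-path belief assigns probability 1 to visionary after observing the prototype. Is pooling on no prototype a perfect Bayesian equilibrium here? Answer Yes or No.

No

On path, the investor holds the prior and pays 2/9·18 + 7/9·9 = 11. Off path (the prototype), believing visionary, it pays 18.
visionary: no prototype nets 11; the prototype nets 18 − 6 = 12. visionary would deviate.
mediocre: no prototype nets 11; the prototype nets 18 − 9 = 9. mediocre stays.
A type deviates, so pooling fails.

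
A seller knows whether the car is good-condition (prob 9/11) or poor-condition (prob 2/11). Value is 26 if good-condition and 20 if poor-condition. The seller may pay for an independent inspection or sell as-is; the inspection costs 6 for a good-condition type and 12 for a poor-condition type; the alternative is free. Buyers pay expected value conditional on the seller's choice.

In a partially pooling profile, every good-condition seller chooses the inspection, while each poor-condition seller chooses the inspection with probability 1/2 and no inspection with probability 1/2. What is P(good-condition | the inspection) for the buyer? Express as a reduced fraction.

P(the inspection) = (9/11)·1 + (2/11)·(1/2) = 10/11.
By Bayes' rule, P(good-condition | the inspection) = (9/11) / (10/11) = 9/10.

9/10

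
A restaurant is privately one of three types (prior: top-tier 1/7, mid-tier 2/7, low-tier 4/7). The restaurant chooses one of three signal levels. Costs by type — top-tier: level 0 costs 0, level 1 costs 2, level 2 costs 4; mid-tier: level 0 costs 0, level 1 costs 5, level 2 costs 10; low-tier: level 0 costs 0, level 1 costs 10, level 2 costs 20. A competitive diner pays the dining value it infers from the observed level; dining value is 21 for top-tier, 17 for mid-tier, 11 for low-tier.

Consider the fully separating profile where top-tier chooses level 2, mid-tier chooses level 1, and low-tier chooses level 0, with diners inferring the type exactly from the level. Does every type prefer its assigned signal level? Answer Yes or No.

Yes

Separating price premiums: level 2 → 21, level 1 → 17, level 0 → 11.
top-tier (assigned level 2): level 0: 11 − 0 = 11; level 1: 17 − 2 = 15; level 2: 21 − 4 = 17. top-tier stays.
mid-tier (assigned level 1): level 0: 11 − 0 = 11; level 1: 17 − 5 = 12; level 2: 21 − 10 = 11. mid-tier stays.
low-tier (assigned level 0): level 0: 11 − 0 = 11; level 1: 17 − 10 = 7; level 2: 21 − 20 = 1. low-tier stays.
Every type prefers its assigned level; separation holds.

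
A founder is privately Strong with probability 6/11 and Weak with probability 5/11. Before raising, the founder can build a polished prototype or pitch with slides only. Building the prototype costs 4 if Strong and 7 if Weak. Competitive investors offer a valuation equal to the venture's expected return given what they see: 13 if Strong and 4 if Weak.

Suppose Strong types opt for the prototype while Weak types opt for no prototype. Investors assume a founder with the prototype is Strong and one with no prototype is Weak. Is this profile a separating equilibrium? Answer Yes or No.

Under these beliefs, the prototype earns valuation 13 and no prototype earns valuation 4.
Strong: the prototype nets 13 − 4 = 9; no prototype nets 4. Strong prefers the prototype.
Weak: the prototype nets 13 − 7 = 6; no prototype nets 4. Weak would deviate to the prototype.
Weak has a profitable deviation, so the profile is not an equilibrium.

No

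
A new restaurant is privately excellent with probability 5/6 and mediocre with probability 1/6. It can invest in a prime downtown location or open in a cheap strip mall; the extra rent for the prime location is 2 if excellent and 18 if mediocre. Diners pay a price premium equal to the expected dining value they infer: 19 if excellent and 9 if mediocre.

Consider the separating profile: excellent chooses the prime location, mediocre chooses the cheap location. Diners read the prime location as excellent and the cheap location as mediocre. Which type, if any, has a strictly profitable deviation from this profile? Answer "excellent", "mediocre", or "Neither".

Neither

The prime location pays 19; the cheap location pays 9.
excellent: assigned the prime location, nets 19 − 2 = 17; deviating to the cheap location nets 9.
mediocre: assigned the cheap location, nets 9; deviating to the prime location nets 19 − 18 = 1.
Both types strictly prefer their assigned action; no profitable deviation.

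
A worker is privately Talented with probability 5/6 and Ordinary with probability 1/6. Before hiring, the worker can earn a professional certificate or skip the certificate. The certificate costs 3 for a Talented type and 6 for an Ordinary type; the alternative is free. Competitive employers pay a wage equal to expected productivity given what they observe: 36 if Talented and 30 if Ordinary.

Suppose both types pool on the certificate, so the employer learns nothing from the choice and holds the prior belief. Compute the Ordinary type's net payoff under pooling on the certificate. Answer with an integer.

29

Pooled wage = 5/6·36 + 1/6·30 = 35.
Ordinary pays cost 6 for the certificate, so net payoff = 35 − 6 = 29.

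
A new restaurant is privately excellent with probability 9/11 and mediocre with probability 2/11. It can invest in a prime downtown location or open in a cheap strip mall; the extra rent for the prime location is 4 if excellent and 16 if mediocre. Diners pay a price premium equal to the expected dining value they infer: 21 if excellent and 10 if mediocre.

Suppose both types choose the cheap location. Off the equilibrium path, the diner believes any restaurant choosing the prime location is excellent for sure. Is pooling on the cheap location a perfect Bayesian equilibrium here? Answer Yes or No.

On path, the diner holds the prior and pays 9/11·21 + 2/11·10 = 19. Off path (the prime location), believing excellent, it pays 21.
excellent: the cheap location nets 19; the prime location nets 21 − 4 = 17. excellent stays.
mediocre: the cheap location nets 19; the prime location nets 21 − 16 = 5. mediocre stays.
No type deviates, so pooling is sustained.

Yes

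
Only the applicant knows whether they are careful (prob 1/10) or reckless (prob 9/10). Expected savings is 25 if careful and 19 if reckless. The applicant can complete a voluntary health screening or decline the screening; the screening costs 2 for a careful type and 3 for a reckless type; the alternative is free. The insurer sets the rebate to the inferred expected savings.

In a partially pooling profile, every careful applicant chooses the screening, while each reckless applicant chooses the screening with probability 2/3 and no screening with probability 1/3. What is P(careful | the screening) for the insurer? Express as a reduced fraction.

1/7

P(the screening) = (1/10)·1 + (9/10)·(2/3) = 7/10.
By Bayes' rule, P(careful | the screening) = (1/10) / (7/10) = 1/7.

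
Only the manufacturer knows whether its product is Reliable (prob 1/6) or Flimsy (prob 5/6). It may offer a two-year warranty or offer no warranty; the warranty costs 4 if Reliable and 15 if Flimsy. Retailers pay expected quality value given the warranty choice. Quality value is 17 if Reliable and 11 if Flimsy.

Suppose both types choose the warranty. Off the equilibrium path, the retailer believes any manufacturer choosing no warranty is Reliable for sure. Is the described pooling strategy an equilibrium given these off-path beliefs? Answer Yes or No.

On path, the retailer holds the prior and pays 1/6·17 + 5/6·11 = 12. Off path (no warranty), believing Reliable, it pays 17.
Reliable: the warranty nets 12 − 4 = 8; no warranty nets 17. Reliable would deviate.
Flimsy: the warranty nets 12 − 15 = -3; no warranty nets 17. Flimsy would deviate.
A type deviates, so pooling fails.

No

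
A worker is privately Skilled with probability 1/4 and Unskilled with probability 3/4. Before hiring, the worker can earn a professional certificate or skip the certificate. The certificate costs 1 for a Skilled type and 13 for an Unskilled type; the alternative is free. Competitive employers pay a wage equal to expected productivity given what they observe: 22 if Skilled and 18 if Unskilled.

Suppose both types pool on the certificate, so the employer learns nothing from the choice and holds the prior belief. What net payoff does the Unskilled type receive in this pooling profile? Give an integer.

Pooled wage = 1/4·22 + 3/4·18 = 19.
Unskilled pays cost 13 for the certificate, so net payoff = 19 − 13 = 6.

6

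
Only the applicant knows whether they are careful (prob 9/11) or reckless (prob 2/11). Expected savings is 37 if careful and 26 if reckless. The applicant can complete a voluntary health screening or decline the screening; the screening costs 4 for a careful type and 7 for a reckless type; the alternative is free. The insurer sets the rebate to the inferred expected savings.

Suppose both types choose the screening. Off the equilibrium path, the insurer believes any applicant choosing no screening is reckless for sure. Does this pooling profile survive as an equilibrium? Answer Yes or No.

Yes

On path, the insurer holds the prior and pays 9/11·37 + 2/11·26 = 35. Off path (no screening), believing reckless, it pays 26.
careful: the screening nets 35 − 4 = 31; no screening nets 26. careful stays.
reckless: the screening nets 35 − 7 = 28; no screening nets 26. reckless stays.
No type deviates, so pooling is sustained.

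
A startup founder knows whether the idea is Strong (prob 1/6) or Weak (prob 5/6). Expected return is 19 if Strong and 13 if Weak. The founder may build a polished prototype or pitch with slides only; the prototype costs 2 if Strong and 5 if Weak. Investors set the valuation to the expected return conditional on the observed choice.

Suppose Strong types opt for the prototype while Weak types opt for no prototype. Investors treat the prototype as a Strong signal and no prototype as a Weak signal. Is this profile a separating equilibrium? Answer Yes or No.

Under these beliefs, the prototype earns valuation 19 and no prototype earns valuation 13.
Strong: the prototype nets 19 − 2 = 17; no prototype nets 13. Strong prefers the prototype.
Weak: the prototype nets 19 − 5 = 14; no prototype nets 13. Weak would deviate to the prototype.
Weak has a profitable deviation, so the profile is not an equilibrium.

No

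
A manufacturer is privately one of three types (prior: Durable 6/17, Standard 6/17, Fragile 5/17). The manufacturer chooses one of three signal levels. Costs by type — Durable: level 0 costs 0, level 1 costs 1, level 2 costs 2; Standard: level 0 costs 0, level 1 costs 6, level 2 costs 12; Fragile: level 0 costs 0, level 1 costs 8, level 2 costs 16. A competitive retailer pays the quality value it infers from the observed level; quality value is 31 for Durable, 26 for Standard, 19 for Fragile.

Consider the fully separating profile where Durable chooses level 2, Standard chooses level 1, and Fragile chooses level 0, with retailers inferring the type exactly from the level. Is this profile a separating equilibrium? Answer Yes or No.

Separating prices: level 2 → 31, level 1 → 26, level 0 → 19.
Durable (assigned level 2): level 0: 19 − 0 = 19; level 1: 26 − 1 = 25; level 2: 31 − 2 = 29. Durable stays.
Standard (assigned level 1): level 0: 19 − 0 = 19; level 1: 26 − 6 = 20; level 2: 31 − 12 = 19. Standard stays.
Fragile (assigned level 0): level 0: 19 − 0 = 19; level 1: 26 − 8 = 18; level 2: 31 − 16 = 15. Fragile stays.
Every type prefers its assigned level; separation holds.

Yes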